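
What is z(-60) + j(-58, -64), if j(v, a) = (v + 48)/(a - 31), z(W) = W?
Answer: -1138/19 ≈ -59.895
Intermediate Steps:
j(v, a) = (48 + v)/(-31 + a)
z(-60) + j(-58, -64) = -60 + (48 - 58)/(-31 - 64) = -60 - 10/(-95) = -60 - 1/95*(-10) = -60 + 2/19 = -1138/19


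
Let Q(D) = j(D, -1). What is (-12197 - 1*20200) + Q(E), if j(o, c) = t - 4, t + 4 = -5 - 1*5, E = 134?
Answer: -32415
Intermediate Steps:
t = -14 (t = -4 + (-5 - 1*5) = -4 + (-5 - 5) = -4 - 10 = -14)
j(o, c) = -18 (j(o, c) = -14 - 4 = -18)
Q(D) = -18
(-12197 - 1*20200) + Q(E) = (-12197 - 1*20200) - 18 = (-12197 - 20200) - 18 = -32397 - 18 = -32415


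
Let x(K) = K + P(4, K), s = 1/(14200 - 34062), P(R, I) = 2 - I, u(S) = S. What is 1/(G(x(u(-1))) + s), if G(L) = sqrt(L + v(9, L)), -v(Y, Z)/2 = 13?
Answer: -19862/9467977057 - 788998088*I*sqrt(6)/9467977057 ≈ -2.0978e-6 - 0.20412*I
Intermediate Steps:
v(Y, Z) = -26 (v(Y, Z) = -2*13 = -26)
s = -1/19862 (s = 1/(-19862) = -1/19862 ≈ -5.0347e-5)
x(K) = 2 (x(K) = K + (2 - K) = 2)
G(L) = sqrt(-26 + L) (G(L) = sqrt(L - 26) = sqrt(-26 + L))
1/(G(x(u(-1))) + s) = 1/(sqrt(-26 + 2) - 1/19862) = 1/(sqrt(-24) - 1/19862) = 1/(2*I*sqrt(6) - 1/19862) = 1/(-1/19862 + 2*I*sqrt(6))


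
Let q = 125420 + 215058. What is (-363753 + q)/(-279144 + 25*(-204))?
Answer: 23275/284244 ≈ 0.081884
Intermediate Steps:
q = 340478
(-363753 + q)/(-279144 + 25*(-204)) = (-363753 + 340478)/(-279144 + 25*(-204)) = -23275/(-279144 - 5100) = -23275/(-284244) = -23275*(-1/284244) = 23275/284244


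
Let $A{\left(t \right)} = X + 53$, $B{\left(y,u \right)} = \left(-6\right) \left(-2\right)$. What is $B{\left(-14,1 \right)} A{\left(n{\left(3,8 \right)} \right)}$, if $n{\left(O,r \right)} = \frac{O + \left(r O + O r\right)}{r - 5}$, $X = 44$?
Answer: $1164$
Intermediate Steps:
$n{\left(O,r \right)} = \frac{O + 2 O r}{-5 + r}$ ($n{\left(O,r \right)} = \frac{O + \left(O r + O r\right)}{-5 + r} = \frac{O + 2 O r}{-5 + r}$)
$B{\left(y,u \right)} = 12$
$A{\left(t \right)} = 97$ ($A{\left(t \right)} = 44 + 53 = 97$)
$B{\left(-14,1 \right)} A{\left(n{\left(3,8 \right)} \right)} = 12 \cdot 97 = 1164$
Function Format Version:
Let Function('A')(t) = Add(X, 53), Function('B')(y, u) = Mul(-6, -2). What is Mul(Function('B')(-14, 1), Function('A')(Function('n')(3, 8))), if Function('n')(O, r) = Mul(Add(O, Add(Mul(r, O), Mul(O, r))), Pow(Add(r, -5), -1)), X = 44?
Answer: 1164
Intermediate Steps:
Function('n')(O, r) = Mul(Pow(Add(-5, r), -1), Add(O, Mul(2, O, r))) (Function('n')(O, r) = Mul(Add(O, Add(Mul(O, r), Mul(O, r))), Pow(Add(-5, r), -1)) = Mul(Add(O, Mul(2, O, r)), Pow(Add(-5, r), -1)) = Mul(Pow(Add(-5, r), -1), Add(O, Mul(2, O, r))))
Function('B')(y, u) = 12
Function('A')(t) = 97 (Function('A')(t) = Add(44, 53) = 97)
Mul(Function('B')(-14, 1), Function('A')(Function('n')(3, 8))) = Mul(12, 97) = 1164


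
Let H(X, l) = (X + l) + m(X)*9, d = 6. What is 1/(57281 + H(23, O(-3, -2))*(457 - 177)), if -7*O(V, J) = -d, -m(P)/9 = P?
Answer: -1/457679 ≈ -2.1849e-6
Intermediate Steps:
m(P) = -9*P
O(V, J) = 6/7 (O(V, J) = -(-1)*6/7 = -⅐*(-6) = 6/7)
H(X, l) = l - 80*X (H(X, l) = (X + l) - 9*X*9 = (X + l) - 81*X = l - 80*X)
1/(57281 + H(23, O(-3, -2))*(457 - 177)) = 1/(57281 + (6/7 - 80*23)*(457 - 177)) = 1/(57281 + (6/7 - 1840)*280) = 1/(57281 - 12874/7*280) = 1/(57281 - 514960) = 1/(-457679) = -1/457679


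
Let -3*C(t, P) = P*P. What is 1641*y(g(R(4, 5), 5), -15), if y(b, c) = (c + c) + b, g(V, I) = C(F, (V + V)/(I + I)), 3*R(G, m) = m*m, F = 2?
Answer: -456745/9 ≈ -50749.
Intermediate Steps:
R(G, m) = m²/3 (R(G, m) = (m*m)/3 = m²/3)
C(t, P) = -P²/3 (C(t, P) = -P*P/3 = -P²/3)
g(V, I) = -V²/(3*I²) (g(V, I) = -(V + V)²/(I + I)²/3 = -V²/I²/3 = -V²/(3*I²))
y(b, c) = b + 2*c (y(b, c) = 2*c + b = b + 2*c)
1641*y(g(R(4, 5), 5), -15) = 1641*(-⅓*((⅓)*5²)²/5² + 2*(-15)) = 1641*(-⅓*1/25*((⅓)*25)² - 30) = 1641*(-⅓*1/25*(25/3)² - 30) = 1641*(-⅓*1/25*625/9 - 30) = 1641*(-25/27 - 30) = 1641*(-835/27) = -456745/9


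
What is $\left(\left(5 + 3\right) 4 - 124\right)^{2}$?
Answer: $8464$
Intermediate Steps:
$\left(\left(5 + 3\right) 4 - 124\right)^{2} = \left(8 \cdot 4 - 124\right)^{2} = \left(32 - 124\right)^{2} = \left(-92\right)^{2} = 8464$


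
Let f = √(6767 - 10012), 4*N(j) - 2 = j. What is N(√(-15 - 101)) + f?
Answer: ½ + I*√3245 + I*√29/2 ≈ 0.5 + 59.657*I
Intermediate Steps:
N(j) = ½ + j/4
f = I*√3245 (f = √(-3245) = I*√3245 ≈ 56.965*I)
N(√(-15 - 101)) + f = (½ + √(-15 - 101)/4) + I*√3245 = (½ + √(-116)/4) + I*√3245 = (½ + (2*I*√29)/4) + I*√3245 = (½ + I*√29/2) + I*√3245 = ½ + I*√3245 + I*√29/2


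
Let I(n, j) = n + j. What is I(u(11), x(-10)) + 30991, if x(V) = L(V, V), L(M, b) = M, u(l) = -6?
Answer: 30975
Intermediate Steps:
x(V) = V
I(n, j) = j + n
I(u(11), x(-10)) + 30991 = (-10 - 6) + 30991 = -16 + 30991 = 30975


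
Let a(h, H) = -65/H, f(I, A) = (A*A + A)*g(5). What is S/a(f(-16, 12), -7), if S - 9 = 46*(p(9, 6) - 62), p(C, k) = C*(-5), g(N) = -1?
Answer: -34391/65 ≈ -529.09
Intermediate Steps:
f(I, A) = -A - A² (f(I, A) = (A*A + A)*(-1) = (A² + A)*(-1) = (A + A²)*(-1) = -A - A²)
p(C, k) = -5*C
S = -4913 (S = 9 + 46*(-5*9 - 62) = 9 + 46*(-45 - 62) = 9 + 46*(-107) = 9 - 4922 = -4913)
S/a(f(-16, 12), -7) = -4913/((-65/(-7))) = -4913/((-65*(-⅐))) = -4913/65/7 = -4913*7/65 = -34391/65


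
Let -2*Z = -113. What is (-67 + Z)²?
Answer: 441/4 ≈ 110.25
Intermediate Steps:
Z = 113/2 (Z = -½*(-113) = 113/2 ≈ 56.500)
(-67 + Z)² = (-67 + 113/2)² = (-21/2)² = 441/4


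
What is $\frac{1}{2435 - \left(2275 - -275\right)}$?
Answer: $- \frac{1}{115} \approx -0.0086956$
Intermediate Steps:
$\frac{1}{2435 - \left(2275 - -275\right)} = \frac{1}{2435 - 2550} = \frac{1}{-115} = - \frac{1}{115}$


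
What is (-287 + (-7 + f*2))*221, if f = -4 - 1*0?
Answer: -66742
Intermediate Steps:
f = -4 (f = -4 + 0 = -4)
(-287 + (-7 + f*2))*221 = (-287 + (-7 - 4*2))*221 = (-287 + (-7 - 8))*221 = (-287 - 15)*221 = -302*221 = -66742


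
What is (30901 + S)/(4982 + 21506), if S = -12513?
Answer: 4597/6622 ≈ 0.69420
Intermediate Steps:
(30901 + S)/(4982 + 21506) = (30901 - 12513)/(4982 + 21506) = 18388/26488 = 18388*(1/26488) = 4597/6622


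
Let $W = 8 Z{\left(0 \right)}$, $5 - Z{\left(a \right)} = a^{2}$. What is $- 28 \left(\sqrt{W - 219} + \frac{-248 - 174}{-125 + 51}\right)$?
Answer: $- \frac{5908}{37} - 28 i \sqrt{179} \approx -159.68 - 374.61 i$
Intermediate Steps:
$Z{\left(a \right)} = 5 - a^{2}$
$W = 40$ ($W = 8 \left(5 - 0^{2}\right) = 8 \left(5 - 0\right) = 8 \left(5 + 0\right) = 8 \cdot 5 = 40$)
$- 28 \left(\sqrt{W - 219} + \frac{-248 - 174}{-125 + 51}\right) = - 28 \left(\sqrt{40 - 219} + \frac{-248 - 174}{-125 + 51}\right) = - 28 \left(\sqrt{-179} - \frac{422}{-74}\right) = - 28 \left(i \sqrt{179} - - \frac{211}{37}\right) = - 28 \left(i \sqrt{179} + \frac{211}{37}\right) = - 28 \left(\frac{211}{37} + i \sqrt{179}\right) = - \frac{5908}{37} - 28 i \sqrt{179}$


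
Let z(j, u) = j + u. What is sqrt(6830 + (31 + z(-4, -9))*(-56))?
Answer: sqrt(5822) ≈ 76.302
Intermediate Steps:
sqrt(6830 + (31 + z(-4, -9))*(-56)) = sqrt(6830 + (31 + (-4 - 9))*(-56)) = sqrt(6830 + (31 - 13)*(-56)) = sqrt(6830 + 18*(-56)) = sqrt(6830 - 1008) = sqrt(5822)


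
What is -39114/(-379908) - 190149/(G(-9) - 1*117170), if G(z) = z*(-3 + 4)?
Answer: 4267914761/2473179974 ≈ 1.7257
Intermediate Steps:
G(z) = z (G(z) = z*1 = z)
-39114/(-379908) - 190149/(G(-9) - 1*117170) = -39114/(-379908) - 190149/(-9 - 1*117170) = -39114*(-1/379908) - 190149/(-9 - 117170) = 2173/21106 - 190149/(-117179) = 2173/21106 - 190149*(-1/117179) = 2173/21106 + 190149/117179 = 4267914761/2473179974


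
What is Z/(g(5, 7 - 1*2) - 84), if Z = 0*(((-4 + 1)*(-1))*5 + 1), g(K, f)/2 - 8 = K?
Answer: 0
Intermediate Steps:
g(K, f) = 16 + 2*K
Z = 0 (Z = 0*(-3*(-1)*5 + 1) = 0*(3*5 + 1) = 0*(15 + 1) = 0*16 = 0)
Z/(g(5, 7 - 1*2) - 84) = 0/((16 + 2*5) - 84) = 0/((16 + 10) - 84) = 0/(26 - 84) = 0/(-58) = 0*(-1/58) = 0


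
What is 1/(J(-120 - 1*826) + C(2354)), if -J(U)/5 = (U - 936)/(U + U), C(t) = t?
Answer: 946/2222179 ≈ 0.00042571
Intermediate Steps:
J(U) = -5*(-936 + U)/(2*U) (J(U) = -5*(U - 936)/(U + U) = -5*(-936 + U)/(2*U))
1/(J(-120 - 1*826) + C(2354)) = 1/((-5/2 + 2340/(-120 - 1*826)) + 2354) = 1/((-5/2 + 2340/(-120 - 826)) + 2354) = 1/((-5/2 + 2340/(-946)) + 2354) = 1/((-5/2 + 2340*(-1/946)) + 2354) = 1/((-5/2 - 1170/473) + 2354) = 1/(-4705/946 + 2354) = 1/(2222179/946) = 946/2222179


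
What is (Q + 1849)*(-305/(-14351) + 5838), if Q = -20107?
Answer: -1529681586294/14351 ≈ -1.0659e+8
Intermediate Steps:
(Q + 1849)*(-305/(-14351) + 5838) = (-20107 + 1849)*(-305/(-14351) + 5838) = -18258*(-305*(-1/14351) + 5838) = -18258*(305/14351 + 5838) = -18258*83781443/14351 = -1529681586294/14351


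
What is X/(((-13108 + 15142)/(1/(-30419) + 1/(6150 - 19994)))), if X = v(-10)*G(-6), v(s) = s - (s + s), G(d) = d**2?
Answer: -221315/11896657967 ≈ -1.8603e-5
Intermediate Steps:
v(s) = -s (v(s) = s - 2*s = -s)
X = 360 (X = -1*(-10)*(-6)**2 = 10*36 = 360)
X/(((-13108 + 15142)/(1/(-30419) + 1/(6150 - 19994)))) = 360/(((-13108 + 15142)/(1/(-30419) + 1/(6150 - 19994)))) = 360/((2034/(-1/30419 + 1/(-13844)))) = 360/((2034/(-1/30419 - 1/13844))) = 360/((2034/(-44263/421120636))) = 360/((2034*(-421120636/44263))) = 360/(-856559373624/44263) = 360*(-44263/856559373624) = -221315/11896657967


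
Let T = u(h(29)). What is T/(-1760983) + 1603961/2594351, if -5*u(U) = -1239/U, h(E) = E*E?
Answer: 1696745907321718/2744428095653395 ≈ 0.61825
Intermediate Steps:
h(E) = E**2
u(U) = 1239/(5*U) (u(U) = -(-1239)/(5*U) = 1239/(5*U))
T = 1239/4205 (T = 1239/(5*(29**2)) = (1239/5)/841 = (1239/5)*(1/841) = 1239/4205 ≈ 0.29465)
T/(-1760983) + 1603961/2594351 = (1239/4205)/(-1760983) + 1603961/2594351 = (1239/4205)*(-1/1760983) + 1603961*(1/2594351) = -177/1057847645 + 1603961/2594351 = 1696745907321718/2744428095653395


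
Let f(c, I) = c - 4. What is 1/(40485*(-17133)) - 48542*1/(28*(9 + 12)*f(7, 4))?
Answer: -1870564635193/67975691490 ≈ -27.518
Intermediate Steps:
f(c, I) = -4 + c
1/(40485*(-17133)) - 48542*1/(28*(9 + 12)*f(7, 4)) = 1/(40485*(-17133)) - 48542*1/(28*(-4 + 7)*(9 + 12)) = (1/40485)*(-1/17133) - 48542/((21*28)*3) = -1/693629505 - 48542/(588*3) = -1/693629505 - 48542/1764 = -1/693629505 - 48542*1/1764 = -1/693629505 - 24271/882 = -1870564635193/67975691490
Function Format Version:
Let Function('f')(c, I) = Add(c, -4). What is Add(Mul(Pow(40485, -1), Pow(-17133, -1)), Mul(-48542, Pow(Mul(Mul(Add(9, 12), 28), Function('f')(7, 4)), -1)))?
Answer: Rational(-1870564635193, 67975691490) ≈ -27.518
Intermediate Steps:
Function('f')(c, I) = Add(-4, c)
Add(Mul(Pow(40485, -1), Pow(-17133, -1)), Mul(-48542, Pow(Mul(Mul(Add(9, 12), 28), Function('f')(7, 4)), -1))) = Add(Mul(Pow(40485, -1), Pow(-17133, -1)), Mul(-48542, Pow(Mul(Mul(Add(9, 12), 28), Add(-4, 7)), -1))) = Add(Mul(Rational(1, 40485), Rational(-1, 17133)), Mul(-48542, Pow(Mul(Mul(21, 28), 3), -1))) = Add(Rational(-1, 693629505), Mul(-48542, Pow(Mul(588, 3), -1))) = Add(Rational(-1, 693629505), Mul(-48542, Pow(1764, -1))) = Add(Rational(-1, 693629505), Mul(-48542, Rational(1, 1764))) = Add(Rational(-1, 693629505), Rational(-24271, 882)) = Rational(-1870564635193, 67975691490)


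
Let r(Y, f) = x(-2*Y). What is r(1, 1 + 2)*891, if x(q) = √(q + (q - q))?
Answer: 891*I*√2 ≈ 1260.1*I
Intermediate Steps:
x(q) = √q (x(q) = √(q + 0) = √q)
r(Y, f) = √2*√(-Y) (r(Y, f) = √(-2*Y) = √2*√(-Y))
r(1, 1 + 2)*891 = (√2*√(-1*1))*891 = (√2*√(-1))*891 = (√2*I)*891 = (I*√2)*891 = 891*I*√2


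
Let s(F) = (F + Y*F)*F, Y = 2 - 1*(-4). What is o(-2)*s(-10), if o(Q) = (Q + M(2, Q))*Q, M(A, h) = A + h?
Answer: 2800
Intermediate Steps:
Y = 6 (Y = 2 + 4 = 6)
o(Q) = Q*(2 + 2*Q) (o(Q) = (Q + (2 + Q))*Q = (2 + 2*Q)*Q = Q*(2 + 2*Q))
s(F) = 7*F² (s(F) = (F + 6*F)*F = (7*F)*F = 7*F²)
o(-2)*s(-10) = (2*(-2)*(1 - 2))*(7*(-10)²) = (2*(-2)*(-1))*(7*100) = 4*700 = 2800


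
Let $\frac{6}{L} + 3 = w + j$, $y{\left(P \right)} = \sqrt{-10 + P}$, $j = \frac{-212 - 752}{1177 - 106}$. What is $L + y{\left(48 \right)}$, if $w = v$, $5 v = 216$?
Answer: $\frac{32130}{210451} + \sqrt{38} \approx 6.3171$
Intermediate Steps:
$v = \frac{216}{5}$ ($v = \frac{1}{5} \cdot 216 = \frac{216}{5} \approx 43.2$)
$j = - \frac{964}{1071}$ ($j = \frac{-212 - 752}{1071} = \left(-212 - 752\right) \frac{1}{1071} = \left(-964\right) \frac{1}{1071} = - \frac{964}{1071} \approx -0.90009$)
$w = \frac{216}{5} \approx 43.2$
$L = \frac{32130}{210451}$ ($L = \frac{6}{-3 + \left(\frac{216}{5} - \frac{964}{1071}\right)} = \frac{6}{-3 + \frac{226516}{5355}} = \frac{6}{\frac{210451}{5355}} = 6 \cdot \frac{5355}{210451} = \frac{32130}{210451} \approx 0.15267$)
$L + y{\left(48 \right)} = \frac{32130}{210451} + \sqrt{-10 + 48} = \frac{32130}{210451} + \sqrt{38}$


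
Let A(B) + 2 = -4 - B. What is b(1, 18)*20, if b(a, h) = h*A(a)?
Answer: -2520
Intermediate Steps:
A(B) = -6 - B (A(B) = -2 + (-4 - B) = -6 - B)
b(a, h) = h*(-6 - a)
b(1, 18)*20 = -1*18*(6 + 1)*20 = -1*18*7*20 = -126*20 = -2520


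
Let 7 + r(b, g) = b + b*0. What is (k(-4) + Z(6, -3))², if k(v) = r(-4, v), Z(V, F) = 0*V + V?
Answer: 25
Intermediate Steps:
r(b, g) = -7 + b (r(b, g) = -7 + (b + b*0) = -7 + (b + 0) = -7 + b)
Z(V, F) = V (Z(V, F) = 0 + V = V)
k(v) = -11 (k(v) = -7 - 4 = -11)
(k(-4) + Z(6, -3))² = (-11 + 6)² = (-5)² = 25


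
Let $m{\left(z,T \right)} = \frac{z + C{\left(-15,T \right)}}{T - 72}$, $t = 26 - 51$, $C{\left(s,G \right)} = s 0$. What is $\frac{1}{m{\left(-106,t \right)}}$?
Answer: $\frac{97}{106} \approx 0.91509$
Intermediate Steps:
$C{\left(s,G \right)} = 0$
$t = -25$ ($t = 26 - 51 = -25$)
$m{\left(z,T \right)} = \frac{z}{-72 + T}$ ($m{\left(z,T \right)} = \frac{z + 0}{T - 72} = \frac{z}{-72 + T}$)
$\frac{1}{m{\left(-106,t \right)}} = \frac{1}{\left(-106\right) \frac{1}{-72 - 25}} = \frac{1}{\left(-106\right) \frac{1}{-97}} = \frac{1}{\left(-106\right) \left(- \frac{1}{97}\right)} = \frac{1}{\frac{106}{97}} = \frac{97}{106}$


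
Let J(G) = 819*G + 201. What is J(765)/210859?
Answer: 56976/19169 ≈ 2.9723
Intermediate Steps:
J(G) = 201 + 819*G
J(765)/210859 = (201 + 819*765)/210859 = (201 + 626535)*(1/210859) = 626736*(1/210859) = 56976/19169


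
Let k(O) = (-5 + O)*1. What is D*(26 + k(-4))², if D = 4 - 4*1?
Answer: 0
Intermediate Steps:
k(O) = -5 + O
D = 0 (D = 4 - 4 = 0)
D*(26 + k(-4))² = 0*(26 + (-5 - 4))² = 0*(26 - 9)² = 0*17² = 0*289 = 0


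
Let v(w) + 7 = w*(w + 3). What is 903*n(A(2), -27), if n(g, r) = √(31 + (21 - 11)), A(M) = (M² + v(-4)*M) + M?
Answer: 903*√41 ≈ 5782.0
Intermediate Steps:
v(w) = -7 + w*(3 + w) (v(w) = -7 + w*(w + 3) = -7 + w*(3 + w))
A(M) = M² - 2*M (A(M) = (M² + (-7 + (-4)² + 3*(-4))*M) + M = (M² + (-7 + 16 - 12)*M) + M = (M² - 3*M) + M = M² - 2*M)
n(g, r) = √41 (n(g, r) = √(31 + 10) = √41)
903*n(A(2), -27) = 903*√41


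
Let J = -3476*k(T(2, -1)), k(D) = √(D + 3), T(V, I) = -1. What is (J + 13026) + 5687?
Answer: 18713 - 3476*√2 ≈ 13797.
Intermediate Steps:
k(D) = √(3 + D)
J = -3476*√2 (J = -3476*√(3 - 1) = -3476*√2 ≈ -4915.8)
(J + 13026) + 5687 = (-3476*√2 + 13026) + 5687 = (13026 - 3476*√2) + 5687 = 18713 - 3476*√2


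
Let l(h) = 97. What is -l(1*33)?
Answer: -97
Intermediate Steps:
-l(1*33) = -1*97 = -97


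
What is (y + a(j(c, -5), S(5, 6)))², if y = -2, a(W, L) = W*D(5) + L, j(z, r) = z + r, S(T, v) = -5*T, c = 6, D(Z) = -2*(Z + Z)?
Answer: 2209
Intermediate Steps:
D(Z) = -4*Z
j(z, r) = r + z
a(W, L) = L - 20*W (a(W, L) = W*(-4*5) + L = W*(-20) + L = -20*W + L = L - 20*W)
(y + a(j(c, -5), S(5, 6)))² = (-2 + (-5*5 - 20*(-5 + 6)))² = (-2 + (-25 - 20*1))² = (-2 + (-25 - 20))² = (-2 - 45)² = (-47)² = 2209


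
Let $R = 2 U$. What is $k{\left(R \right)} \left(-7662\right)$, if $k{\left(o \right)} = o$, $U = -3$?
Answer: $45972$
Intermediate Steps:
$R = -6$ ($R = 2 \left(-3\right) = -6$)
$k{\left(R \right)} \left(-7662\right) = \left(-6\right) \left(-7662\right) = 45972$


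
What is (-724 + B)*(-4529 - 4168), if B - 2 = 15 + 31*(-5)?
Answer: 7496814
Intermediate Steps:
B = -138 (B = 2 + (15 + 31*(-5)) = 2 + (15 - 155) = 2 - 140 = -138)
(-724 + B)*(-4529 - 4168) = (-724 - 138)*(-4529 - 4168) = -862*(-8697) = 7496814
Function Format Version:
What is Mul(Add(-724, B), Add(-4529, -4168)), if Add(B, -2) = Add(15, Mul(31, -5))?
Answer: 7496814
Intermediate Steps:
B = -138 (B = Add(2, Add(15, Mul(31, -5))) = Add(2, Add(15, -155)) = Add(2, -140) = -138)
Mul(Add(-724, B), Add(-4529, -4168)) = Mul(Add(-724, -138), Add(-4529, -4168)) = Mul(-862, -8697) = 7496814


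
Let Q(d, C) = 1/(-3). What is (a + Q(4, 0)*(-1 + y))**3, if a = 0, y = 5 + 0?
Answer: -64/27 ≈ -2.3704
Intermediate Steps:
y = 5
Q(d, C) = -1/3
(a + Q(4, 0)*(-1 + y))**3 = (0 - (-1 + 5)/3)**3 = (0 - 1/3*4)**3 = (0 - 4/3)**3 = (-4/3)**3 = -64/27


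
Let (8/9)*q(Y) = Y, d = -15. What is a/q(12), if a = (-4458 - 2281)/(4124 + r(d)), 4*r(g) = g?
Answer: -53912/444987 ≈ -0.12115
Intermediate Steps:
r(g) = g/4
q(Y) = 9*Y/8
a = -26956/16481 (a = (-4458 - 2281)/(4124 + (1/4)*(-15)) = -6739/(4124 - 15/4) = -6739/16481/4 = -6739*4/16481 = -26956/16481 ≈ -1.6356)
a/q(12) = -26956/(16481*((9/8)*12)) = -26956/(16481*27/2) = -26956/16481*2/27 = -53912/444987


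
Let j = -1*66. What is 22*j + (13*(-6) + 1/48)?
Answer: -73439/48 ≈ -1530.0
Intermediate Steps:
j = -66
22*j + (13*(-6) + 1/48) = 22*(-66) + (13*(-6) + 1/48) = -1452 + (-78 + 1/48) = -1452 - 3743/48 = -73439/48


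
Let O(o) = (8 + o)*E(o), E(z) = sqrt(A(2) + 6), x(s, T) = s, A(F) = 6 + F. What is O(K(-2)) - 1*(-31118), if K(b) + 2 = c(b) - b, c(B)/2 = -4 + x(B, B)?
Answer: 31118 - 4*sqrt(14) ≈ 31103.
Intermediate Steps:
c(B) = -8 + 2*B (c(B) = 2*(-4 + B) = -8 + 2*B)
K(b) = -10 + b (K(b) = -2 + ((-8 + 2*b) - b) = -2 + (-8 + b) = -10 + b)
E(z) = sqrt(14) (E(z) = sqrt((6 + 2) + 6) = sqrt(8 + 6) = sqrt(14))
O(o) = sqrt(14)*(8 + o) (O(o) = (8 + o)*sqrt(14) = sqrt(14)*(8 + o))
O(K(-2)) - 1*(-31118) = sqrt(14)*(8 + (-10 - 2)) - 1*(-31118) = sqrt(14)*(8 - 12) + 31118 = sqrt(14)*(-4) + 31118 = -4*sqrt(14) + 31118 = 31118 - 4*sqrt(14)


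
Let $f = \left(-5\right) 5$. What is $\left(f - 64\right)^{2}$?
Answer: $7921$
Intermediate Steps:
$f = -25$
$\left(f - 64\right)^{2} = \left(-25 - 64\right)^{2} = \left(-89\right)^{2} = 7921$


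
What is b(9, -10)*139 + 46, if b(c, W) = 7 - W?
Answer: 2409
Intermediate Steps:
b(9, -10)*139 + 46 = (7 - 1*(-10))*139 + 46 = (7 + 10)*139 + 46 = 17*139 + 46 = 2363 + 46 = 2409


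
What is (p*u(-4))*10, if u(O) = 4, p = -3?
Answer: -120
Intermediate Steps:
(p*u(-4))*10 = -3*4*10 = -12*10 = -120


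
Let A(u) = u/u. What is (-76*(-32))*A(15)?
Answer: 2432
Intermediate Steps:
A(u) = 1
(-76*(-32))*A(15) = -76*(-32)*1 = 2432*1 = 2432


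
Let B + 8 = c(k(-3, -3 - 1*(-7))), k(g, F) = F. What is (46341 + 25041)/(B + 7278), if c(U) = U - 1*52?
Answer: 35691/3611 ≈ 9.8840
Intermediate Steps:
c(U) = -52 + U (c(U) = U - 52 = -52 + U)
B = -56 (B = -8 + (-52 + (-3 - 1*(-7))) = -8 + (-52 + (-3 + 7)) = -8 + (-52 + 4) = -8 - 48 = -56)
(46341 + 25041)/(B + 7278) = (46341 + 25041)/(-56 + 7278) = 71382/7222 = 71382*(1/7222) = 35691/3611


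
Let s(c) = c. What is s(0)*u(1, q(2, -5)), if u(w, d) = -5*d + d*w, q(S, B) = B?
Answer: 0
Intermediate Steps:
s(0)*u(1, q(2, -5)) = 0*(-5*(-5 + 1)) = 0*(-5*(-4)) = 0*20 = 0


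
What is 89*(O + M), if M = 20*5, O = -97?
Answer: 267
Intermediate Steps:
M = 100
89*(O + M) = 89*(-97 + 100) = 89*3 = 267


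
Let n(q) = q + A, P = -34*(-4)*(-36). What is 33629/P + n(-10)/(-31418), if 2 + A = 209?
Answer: -528760217/76911264 ≈ -6.8749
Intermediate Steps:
A = 207 (A = -2 + 209 = 207)
P = -4896 (P = 136*(-36) = -4896)
n(q) = 207 + q (n(q) = q + 207 = 207 + q)
33629/P + n(-10)/(-31418) = 33629/(-4896) + (207 - 10)/(-31418) = 33629*(-1/4896) + 197*(-1/31418) = -33629/4896 - 197/31418 = -528760217/76911264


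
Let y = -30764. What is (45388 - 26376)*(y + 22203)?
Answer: -162761732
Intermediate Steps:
(45388 - 26376)*(y + 22203) = (45388 - 26376)*(-30764 + 22203) = 19012*(-8561) = -162761732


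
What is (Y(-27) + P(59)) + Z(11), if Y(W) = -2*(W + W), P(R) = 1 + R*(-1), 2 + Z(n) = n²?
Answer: 169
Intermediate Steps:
Z(n) = -2 + n²
P(R) = 1 - R
Y(W) = -4*W
(Y(-27) + P(59)) + Z(11) = (-4*(-27) + (1 - 1*59)) + (-2 + 11²) = (108 + (1 - 59)) + (-2 + 121) = (108 - 58) + 119 = 50 + 119 = 169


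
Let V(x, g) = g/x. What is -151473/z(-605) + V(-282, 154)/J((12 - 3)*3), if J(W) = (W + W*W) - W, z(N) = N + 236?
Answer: 1729969976/4214349 ≈ 410.50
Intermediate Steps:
z(N) = 236 + N
J(W) = W² (J(W) = (W + W²) - W = W²)
-151473/z(-605) + V(-282, 154)/J((12 - 3)*3) = -151473/(236 - 605) + (154/(-282))/(((12 - 3)*3)²) = -151473/(-369) + (154*(-1/282))/((9*3)²) = -151473*(-1/369) - 77/(141*(27²)) = 50491/123 - 77/141/729 = 50491/123 - 77/141*1/729 = 50491/123 - 77/102789 = 1729969976/4214349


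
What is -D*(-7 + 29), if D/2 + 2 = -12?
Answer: 616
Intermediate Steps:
D = -28 (D = -4 + 2*(-12) = -4 - 24 = -28)
-D*(-7 + 29) = -(-28)*(-7 + 29) = -(-28)*22 = -1*(-616) = 616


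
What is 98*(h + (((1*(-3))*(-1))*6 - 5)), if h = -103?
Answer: -8820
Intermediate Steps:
98*(h + (((1*(-3))*(-1))*6 - 5)) = 98*(-103 + (((1*(-3))*(-1))*6 - 5)) = 98*(-103 + (-3*(-1)*6 - 5)) = 98*(-103 + (3*6 - 5)) = 98*(-103 + (18 - 5)) = 98*(-103 + 13) = 98*(-90) = -8820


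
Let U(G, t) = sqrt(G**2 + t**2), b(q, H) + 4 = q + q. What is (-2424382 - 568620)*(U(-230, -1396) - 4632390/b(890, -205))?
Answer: 1155396044565/148 - 5986004*sqrt(500429) ≈ 3.5722e+9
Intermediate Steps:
b(q, H) = -4 + 2*q (b(q, H) = -4 + (q + q) = -4 + 2*q)
(-2424382 - 568620)*(U(-230, -1396) - 4632390/b(890, -205)) = (-2424382 - 568620)*(sqrt((-230)**2 + (-1396)**2) - 4632390/(-4 + 2*890)) = -2993002*(sqrt(52900 + 1948816) - 4632390/(-4 + 1780)) = -2993002*(sqrt(2001716) - 4632390/1776) = -2993002*(2*sqrt(500429) - 4632390*1/1776) = -2993002*(2*sqrt(500429) - 772065/296) = -2993002*(-772065/296 + 2*sqrt(500429)) = 1155396044565/148 - 5986004*sqrt(500429)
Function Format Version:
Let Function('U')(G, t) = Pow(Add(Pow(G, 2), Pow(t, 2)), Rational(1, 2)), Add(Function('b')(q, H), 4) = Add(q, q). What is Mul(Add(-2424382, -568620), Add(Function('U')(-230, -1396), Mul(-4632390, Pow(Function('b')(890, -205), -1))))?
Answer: Add(Rational(1155396044565, 148), Mul(-5986004, Pow(500429, Rational(1, 2)))) ≈ 3.5722e+9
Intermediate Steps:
Function('b')(q, H) = Add(-4, Mul(2, q)) (Function('b')(q, H) = Add(-4, Add(q, q)) = Add(-4, Mul(2, q)))
Mul(Add(-2424382, -568620), Add(Function('U')(-230, -1396), Mul(-4632390, Pow(Function('b')(890, -205), -1)))) = Mul(Add(-2424382, -568620), Add(Pow(Add(Pow(-230, 2), Pow(-1396, 2)), Rational(1, 2)), Mul(-4632390, Pow(Add(-4, Mul(2, 890)), -1)))) = Mul(-2993002, Add(Pow(Add(52900, 1948816), Rational(1, 2)), Mul(-4632390, Pow(Add(-4, 1780), -1)))) = Mul(-2993002, Add(Pow(2001716, Rational(1, 2)), Mul(-4632390, Pow(1776, -1)))) = Mul(-2993002, Add(Mul(2, Pow(500429, Rational(1, 2))), Mul(-4632390, Rational(1, 1776)))) = Mul(-2993002, Add(Mul(2, Pow(500429, Rational(1, 2))), Rational(-772065, 296))) = Mul(-2993002, Add(Rational(-772065, 296), Mul(2, Pow(500429, Rational(1, 2))))) = Add(Rational(1155396044565, 148), Mul(-5986004, Pow(500429, Rational(1, 2))))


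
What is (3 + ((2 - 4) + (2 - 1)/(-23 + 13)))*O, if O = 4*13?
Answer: 234/5 ≈ 46.800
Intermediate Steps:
O = 52
(3 + ((2 - 4) + (2 - 1)/(-23 + 13)))*O = (3 + ((2 - 4) + (2 - 1)/(-23 + 13)))*52 = (3 + (-2 + 1/(-10)))*52 = (3 + (-2 + 1*(-⅒)))*52 = (3 + (-2 - ⅒))*52 = (3 - 21/10)*52 = (9/10)*52 = 234/5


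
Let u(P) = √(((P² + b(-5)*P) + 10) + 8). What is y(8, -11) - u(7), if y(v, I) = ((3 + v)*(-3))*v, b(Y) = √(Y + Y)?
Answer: -264 - √(67 + 7*I*√10) ≈ -272.29 - 1.3345*I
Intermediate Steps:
b(Y) = √2*√Y (b(Y) = √(2*Y) = √2*√Y)
u(P) = √(18 + P² + I*P*√10) (u(P) = √(((P² + (√2*√(-5))*P) + 10) + 8) = √(((P² + (√2*(I*√5))*P) + 10) + 8) = √(((P² + (I*√10)*P) + 10) + 8) = √(((P² + I*P*√10) + 10) + 8) = √((10 + P² + I*P*√10) + 8) = √(18 + P² + I*P*√10))
y(v, I) = v*(-9 - 3*v) (y(v, I) = (-9 - 3*v)*v = v*(-9 - 3*v))
y(8, -11) - u(7) = -3*8*(3 + 8) - √(18 + 7² + I*7*√10) = -3*8*11 - √(18 + 49 + 7*I*√10) = -264 - √(67 + 7*I*√10)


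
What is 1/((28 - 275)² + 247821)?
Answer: 1/308830 ≈ 3.2380e-6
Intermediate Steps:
1/((28 - 275)² + 247821) = 1/((-247)² + 247821) = 1/(61009 + 247821) = 1/308830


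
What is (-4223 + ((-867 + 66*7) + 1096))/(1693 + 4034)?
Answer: -3532/5727 ≈ -0.61673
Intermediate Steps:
(-4223 + ((-867 + 66*7) + 1096))/(1693 + 4034) = (-4223 + ((-867 + 462) + 1096))/5727 = (-4223 + (-405 + 1096))*(1/5727) = (-4223 + 691)*(1/5727) = -3532*1/5727 = -3532/5727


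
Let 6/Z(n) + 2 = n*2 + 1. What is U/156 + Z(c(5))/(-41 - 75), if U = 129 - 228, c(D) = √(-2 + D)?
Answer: -10605/16588 - 3*√3/319 ≈ -0.65561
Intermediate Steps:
Z(n) = 6/(-1 + 2*n) (Z(n) = 6/(-2 + (n*2 + 1)) = 6/(-2 + (2*n + 1)) = 6/(-2 + (1 + 2*n)) = 6/(-1 + 2*n))
U = -99
U/156 + Z(c(5))/(-41 - 75) = -99/156 + (6/(-1 + 2*√(-2 + 5)))/(-41 - 75) = -99*1/156 + (6/(-1 + 2*√3))/(-116) = -33/52 + (6/(-1 + 2*√3))*(-1/116) = -33/52 - 3/(58*(-1 + 2*√3))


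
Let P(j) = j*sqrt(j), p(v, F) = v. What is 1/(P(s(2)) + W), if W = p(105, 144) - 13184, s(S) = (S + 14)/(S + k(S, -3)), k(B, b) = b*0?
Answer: -13079/171059729 - 16*sqrt(2)/171059729 ≈ -7.6591e-5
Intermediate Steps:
k(B, b) = 0
s(S) = (14 + S)/S (s(S) = (S + 14)/(S + 0) = (14 + S)/S)
P(j) = j**(3/2)
W = -13079 (W = 105 - 13184 = -13079)
1/(P(s(2)) + W) = 1/(((14 + 2)/2)**(3/2) - 13079) = 1/(((1/2)*16)**(3/2) - 13079) = 1/(8**(3/2) - 13079) = 1/(16*sqrt(2) - 13079) = 1/(-13079 + 16*sqrt(2))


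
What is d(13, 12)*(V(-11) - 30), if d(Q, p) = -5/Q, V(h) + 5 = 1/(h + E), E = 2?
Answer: 1580/117 ≈ 13.504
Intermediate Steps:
V(h) = -5 + 1/(2 + h) (V(h) = -5 + 1/(h + 2) = -5 + 1/(2 + h))
d(13, 12)*(V(-11) - 30) = (-5/13)*((-9 - 5*(-11))/(2 - 11) - 30) = (-5*1/13)*((-9 + 55)/(-9) - 30) = -5*(-⅑*46 - 30)/13 = -5*(-46/9 - 30)/13 = -5/13*(-316/9) = 1580/117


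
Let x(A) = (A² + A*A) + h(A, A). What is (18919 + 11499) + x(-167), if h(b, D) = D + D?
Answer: 85862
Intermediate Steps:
h(b, D) = 2*D
x(A) = 2*A + 2*A² (x(A) = (A² + A*A) + 2*A = (A² + A²) + 2*A = 2*A² + 2*A = 2*A + 2*A²)
(18919 + 11499) + x(-167) = (18919 + 11499) + 2*(-167)*(1 - 167) = 30418 + 2*(-167)*(-166) = 30418 + 55444 = 85862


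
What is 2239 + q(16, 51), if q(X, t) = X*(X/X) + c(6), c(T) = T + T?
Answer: 2267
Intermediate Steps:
c(T) = 2*T
q(X, t) = 12 + X (q(X, t) = X*(X/X) + 2*6 = X*1 + 12 = X + 12 = 12 + X)
2239 + q(16, 51) = 2239 + (12 + 16) = 2239 + 28 = 2267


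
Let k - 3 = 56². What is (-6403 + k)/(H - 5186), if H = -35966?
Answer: 51/643 ≈ 0.079316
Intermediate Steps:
k = 3139 (k = 3 + 56² = 3 + 3136 = 3139)
(-6403 + k)/(H - 5186) = (-6403 + 3139)/(-35966 - 5186) = -3264/(-41152) = -3264*(-1/41152) = 51/643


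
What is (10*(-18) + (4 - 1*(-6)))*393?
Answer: -66810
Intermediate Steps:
(10*(-18) + (4 - 1*(-6)))*393 = (-180 + (4 + 6))*393 = (-180 + 10)*393 = -170*393 = -66810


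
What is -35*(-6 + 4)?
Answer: 70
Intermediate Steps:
-35*(-6 + 4) = -35*(-2) = 70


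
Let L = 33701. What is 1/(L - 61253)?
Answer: -1/27552 ≈ -3.6295e-5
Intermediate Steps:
1/(L - 61253) = 1/(33701 - 61253) = 1/(-27552) = -1/27552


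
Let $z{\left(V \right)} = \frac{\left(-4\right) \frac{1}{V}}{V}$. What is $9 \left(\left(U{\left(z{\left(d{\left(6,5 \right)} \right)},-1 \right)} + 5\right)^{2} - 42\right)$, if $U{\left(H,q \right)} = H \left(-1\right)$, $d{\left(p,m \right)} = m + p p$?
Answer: $- \frac{431736129}{2825761} \approx -152.79$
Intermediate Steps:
$d{\left(p,m \right)} = m + p^{2}$
$z{\left(V \right)} = - \frac{4}{V^{2}}$
$U{\left(H,q \right)} = - H$
$9 \left(\left(U{\left(z{\left(d{\left(6,5 \right)} \right)},-1 \right)} + 5\right)^{2} - 42\right) = 9 \left(\left(- \frac{-4}{\left(5 + 6^{2}\right)^{2}} + 5\right)^{2} - 42\right) = 9 \left(\left(- \frac{-4}{\left(5 + 36\right)^{2}} + 5\right)^{2} - 42\right) = 9 \left(\left(- \frac{-4}{1681} + 5\right)^{2} - 42\right) = 9 \left(\left(\left(-1\right) \left(- \frac{4}{1681}\right) + 5\right)^{2} - 42\right) = 9 \left(\left(\frac{4}{1681} + 5\right)^{2} - 42\right) = 9 \left(\left(\frac{8409}{1681}\right)^{2} - 42\right) = 9 \left(\frac{70711281}{2825761} - 42\right) = 9 \left(- \frac{47970681}{2825761}\right) = - \frac{431736129}{2825761}$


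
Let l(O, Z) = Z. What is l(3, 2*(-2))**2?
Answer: 16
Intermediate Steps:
l(3, 2*(-2))**2 = (2*(-2))**2 = (-4)**2 = 16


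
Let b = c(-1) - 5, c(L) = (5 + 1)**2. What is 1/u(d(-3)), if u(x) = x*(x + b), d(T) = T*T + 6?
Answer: 1/690 ≈ 0.0014493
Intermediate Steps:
c(L) = 36 (c(L) = 6**2 = 36)
b = 31 (b = 36 - 5 = 31)
d(T) = 6 + T**2 (d(T) = T**2 + 6 = 6 + T**2)
u(x) = x*(31 + x) (u(x) = x*(x + 31) = x*(31 + x))
1/u(d(-3)) = 1/((6 + (-3)**2)*(31 + (6 + (-3)**2))) = 1/((6 + 9)*(31 + (6 + 9))) = 1/(15*(31 + 15)) = 1/(15*46) = 1/690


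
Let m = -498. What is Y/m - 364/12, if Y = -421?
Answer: -4895/166 ≈ -29.488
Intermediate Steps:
Y/m - 364/12 = -421/(-498) - 364/12 = -421*(-1/498) - 364*1/12 = 421/498 - 91/3 = -4895/166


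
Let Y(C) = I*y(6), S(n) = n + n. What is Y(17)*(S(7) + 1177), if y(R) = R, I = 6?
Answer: 42876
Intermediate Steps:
S(n) = 2*n
Y(C) = 36 (Y(C) = 6*6 = 36)
Y(17)*(S(7) + 1177) = 36*(2*7 + 1177) = 36*(14 + 1177) = 36*1191 = 42876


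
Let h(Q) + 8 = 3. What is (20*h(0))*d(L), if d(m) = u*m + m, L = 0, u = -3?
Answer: 0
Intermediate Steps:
d(m) = -2*m (d(m) = -3*m + m = -2*m)
h(Q) = -5 (h(Q) = -8 + 3 = -5)
(20*h(0))*d(L) = (20*(-5))*(-2*0) = -100*0 = 0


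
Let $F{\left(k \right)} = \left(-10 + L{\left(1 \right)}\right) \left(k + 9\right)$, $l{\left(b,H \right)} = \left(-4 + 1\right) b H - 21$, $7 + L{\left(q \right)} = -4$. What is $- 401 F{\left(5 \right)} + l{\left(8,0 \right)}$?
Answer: $117873$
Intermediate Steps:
$L{\left(q \right)} = -11$ ($L{\left(q \right)} = -7 - 4 = -11$)
$l{\left(b,H \right)} = -21 - 3 H b$ ($l{\left(b,H \right)} = - 3 b H - 21 = - 3 H b - 21 = -21 - 3 H b$)
$F{\left(k \right)} = -189 - 21 k$ ($F{\left(k \right)} = \left(-10 - 11\right) \left(k + 9\right) = - 21 \left(9 + k\right) = -189 - 21 k$)
$- 401 F{\left(5 \right)} + l{\left(8,0 \right)} = - 401 \left(-189 - 105\right) - \left(21 + 0 \cdot 8\right) = - 401 \left(-189 - 105\right) + \left(-21 + 0\right) = \left(-401\right) \left(-294\right) - 21 = 117894 - 21 = 117873$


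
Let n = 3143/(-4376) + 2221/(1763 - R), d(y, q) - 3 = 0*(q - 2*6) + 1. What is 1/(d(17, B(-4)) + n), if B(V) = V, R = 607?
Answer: 1264664/6580103 ≈ 0.19220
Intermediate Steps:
d(y, q) = 4 (d(y, q) = 3 + (0*(q - 2*6) + 1) = 3 + (0*(q - 12) + 1) = 3 + (0*(-12 + q) + 1) = 3 + (0 + 1) = 3 + 1 = 4)
n = 1521447/1264664 (n = 3143/(-4376) + 2221/(1763 - 1*607) = 3143*(-1/4376) + 2221/(1763 - 607) = -3143/4376 + 2221/1156 = 1521447/1264664 ≈ 1.2030)
1/(d(17, B(-4)) + n) = 1/(4 + 1521447/1264664) = 1/(6580103/1264664) = 1264664/6580103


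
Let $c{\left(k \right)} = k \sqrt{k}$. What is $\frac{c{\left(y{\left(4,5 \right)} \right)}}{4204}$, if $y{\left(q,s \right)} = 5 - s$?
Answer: $0$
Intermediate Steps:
$c{\left(k \right)} = k^{\frac{3}{2}}$
$\frac{c{\left(y{\left(4,5 \right)} \right)}}{4204} = \frac{\left(5 - 5\right)^{\frac{3}{2}}}{4204} = \left(5 - 5\right)^{\frac{3}{2}} \cdot \frac{1}{4204} = 0^{\frac{3}{2}} \cdot \frac{1}{4204} = 0 \cdot \frac{1}{4204} = 0$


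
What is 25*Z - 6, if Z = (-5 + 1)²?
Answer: 394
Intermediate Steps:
Z = 16 (Z = (-4)² = 16)
25*Z - 6 = 25*16 - 6 = 400 - 6 = 394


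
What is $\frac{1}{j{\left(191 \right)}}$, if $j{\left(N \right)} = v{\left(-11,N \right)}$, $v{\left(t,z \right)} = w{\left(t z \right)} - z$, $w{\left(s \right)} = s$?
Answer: $- \frac{1}{2292} \approx -0.0004363$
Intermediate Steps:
$v{\left(t,z \right)} = - z + t z$ ($v{\left(t,z \right)} = t z - z = - z + t z$)
$j{\left(N \right)} = - 12 N$ ($j{\left(N \right)} = N \left(-1 - 11\right) = N \left(-12\right) = - 12 N$)
$\frac{1}{j{\left(191 \right)}} = \frac{1}{\left(-12\right) 191} = \frac{1}{-2292} = - \frac{1}{2292}$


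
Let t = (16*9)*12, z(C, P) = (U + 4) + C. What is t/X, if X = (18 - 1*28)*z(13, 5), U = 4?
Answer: -288/35 ≈ -8.2286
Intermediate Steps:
z(C, P) = 8 + C (z(C, P) = (4 + 4) + C = 8 + C)
t = 1728 (t = 144*12 = 1728)
X = -210 (X = (18 - 1*28)*(8 + 13) = (18 - 28)*21 = -10*21 = -210)
t/X = 1728/(-210) = 1728*(-1/210) = -288/35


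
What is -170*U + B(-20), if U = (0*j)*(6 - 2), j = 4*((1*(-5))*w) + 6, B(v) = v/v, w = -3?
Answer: 1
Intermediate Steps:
B(v) = 1
j = 66 (j = 4*((1*(-5))*(-3)) + 6 = 4*(-5*(-3)) + 6 = 4*15 + 6 = 60 + 6 = 66)
U = 0 (U = (0*66)*(6 - 2) = 0*4 = 0)
-170*U + B(-20) = -170*0 + 1 = 0 + 1 = 1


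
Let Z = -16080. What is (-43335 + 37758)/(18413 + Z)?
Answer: -5577/2333 ≈ -2.3905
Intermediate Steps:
(-43335 + 37758)/(18413 + Z) = (-43335 + 37758)/(18413 - 16080) = -5577/2333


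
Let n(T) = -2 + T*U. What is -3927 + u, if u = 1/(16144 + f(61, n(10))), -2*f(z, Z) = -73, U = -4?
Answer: -127081645/32361 ≈ -3927.0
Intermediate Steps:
n(T) = -2 - 4*T (n(T) = -2 + T*(-4) = -2 - 4*T)
f(z, Z) = 73/2 (f(z, Z) = -½*(-73) = 73/2)
u = 2/32361 (u = 1/(16144 + 73/2) = 1/(32361/2) = 2/32361 ≈ 6.1803e-5)
-3927 + u = -3927 + 2/32361 = -127081645/32361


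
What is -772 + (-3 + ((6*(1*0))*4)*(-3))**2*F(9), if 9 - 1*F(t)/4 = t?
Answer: -772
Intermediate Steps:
F(t) = 36 - 4*t
-772 + (-3 + ((6*(1*0))*4)*(-3))**2*F(9) = -772 + (-3 + ((6*(1*0))*4)*(-3))**2*(36 - 4*9) = -772 + (-3 + ((6*0)*4)*(-3))**2*(36 - 36) = -772 + (-3 + (0*4)*(-3))**2*0 = -772 + (-3 + 0*(-3))**2*0 = -772 + (-3 + 0)**2*0 = -772 + (-3)**2*0 = -772 + 9*0 = -772 + 0 = -772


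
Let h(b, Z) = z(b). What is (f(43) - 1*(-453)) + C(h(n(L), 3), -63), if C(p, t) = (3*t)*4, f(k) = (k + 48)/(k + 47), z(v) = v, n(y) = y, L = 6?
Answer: -27179/90 ≈ -301.99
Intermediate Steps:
h(b, Z) = b
f(k) = (48 + k)/(47 + k)
C(p, t) = 12*t
(f(43) - 1*(-453)) + C(h(n(L), 3), -63) = ((48 + 43)/(47 + 43) - 1*(-453)) + 12*(-63) = (91/90 + 453) - 756 = 40861/90 - 756 = -27179/90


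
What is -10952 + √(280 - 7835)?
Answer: -10952 + I*√7555 ≈ -10952.0 + 86.92*I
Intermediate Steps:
-10952 + √(280 - 7835) = -10952 + √(-7555) = -10952 + I*√7555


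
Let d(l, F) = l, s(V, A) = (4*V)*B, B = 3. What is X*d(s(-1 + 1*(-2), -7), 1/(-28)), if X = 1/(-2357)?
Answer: 36/2357 ≈ 0.015274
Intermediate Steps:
s(V, A) = 12*V (s(V, A) = (4*V)*3 = 12*V)
X = -1/2357 ≈ -0.00042427
X*d(s(-1 + 1*(-2), -7), 1/(-28)) = -12*(-1 + 1*(-2))/2357 = -12*(-1 - 2)/2357 = -12*(-3)/2357 = -1/2357*(-36) = 36/2357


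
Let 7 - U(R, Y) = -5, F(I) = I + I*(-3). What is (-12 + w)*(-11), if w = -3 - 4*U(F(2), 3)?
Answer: 693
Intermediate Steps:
F(I) = -2*I (F(I) = I - 3*I = -2*I)
U(R, Y) = 12 (U(R, Y) = 7 - 1*(-5) = 7 + 5 = 12)
w = -51 (w = -3 - 4*12 = -3 - 48 = -51)
(-12 + w)*(-11) = (-12 - 51)*(-11) = -63*(-11) = 693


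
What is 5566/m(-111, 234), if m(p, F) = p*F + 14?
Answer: -253/1180 ≈ -0.21441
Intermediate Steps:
m(p, F) = 14 + F*p (m(p, F) = F*p + 14 = 14 + F*p)
5566/m(-111, 234) = 5566/(14 + 234*(-111)) = 5566/(14 - 25974) = 5566/(-25960) = 5566*(-1/25960) = -253/1180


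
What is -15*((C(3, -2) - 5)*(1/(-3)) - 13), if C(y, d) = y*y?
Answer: 215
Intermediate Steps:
C(y, d) = y²
-15*((C(3, -2) - 5)*(1/(-3)) - 13) = -15*((3² - 5)*(1/(-3)) - 13) = -15*((9 - 5)*(1*(-⅓)) - 13) = -15*(4*(-⅓) - 13) = -15*(-4/3 - 13) = -15*(-43/3) = 215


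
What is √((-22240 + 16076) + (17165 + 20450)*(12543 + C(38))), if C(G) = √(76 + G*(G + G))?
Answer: √(471798781 + 75230*√741) ≈ 21768.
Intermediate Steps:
C(G) = √(76 + 2*G²) (C(G) = √(76 + G*(2*G)) = √(76 + 2*G²))
√((-22240 + 16076) + (17165 + 20450)*(12543 + C(38))) = √((-22240 + 16076) + (17165 + 20450)*(12543 + √(76 + 2*38²))) = √(-6164 + 37615*(12543 + √(76 + 2*1444))) = √(-6164 + 37615*(12543 + √(76 + 2888))) = √(-6164 + 37615*(12543 + √2964)) = √(-6164 + 37615*(12543 + 2*√741)) = √(-6164 + (471804945 + 75230*√741)) = √(471798781 + 75230*√741)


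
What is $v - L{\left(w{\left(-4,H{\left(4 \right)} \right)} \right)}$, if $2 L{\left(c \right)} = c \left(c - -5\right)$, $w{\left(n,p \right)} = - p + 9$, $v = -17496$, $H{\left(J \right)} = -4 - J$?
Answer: $-17683$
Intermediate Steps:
$w{\left(n,p \right)} = 9 - p$
$L{\left(c \right)} = \frac{c \left(5 + c\right)}{2}$ ($L{\left(c \right)} = \frac{c \left(c - -5\right)}{2} = \frac{c \left(c + 5\right)}{2} = \frac{c \left(5 + c\right)}{2}$)
$v - L{\left(w{\left(-4,H{\left(4 \right)} \right)} \right)} = -17496 - \frac{\left(9 - \left(-4 - 4\right)\right) \left(5 + \left(9 - \left(-4 - 4\right)\right)\right)}{2} = -17496 - \frac{\left(9 - -8\right) \left(5 + \left(9 - -8\right)\right)}{2} = -17496 - \frac{\left(9 + 8\right) \left(5 + \left(9 + 8\right)\right)}{2} = -17496 - \frac{1}{2} \cdot 17 \left(5 + 17\right) = -17496 - \frac{1}{2} \cdot 17 \cdot 22 = -17496 - 187 = -17683$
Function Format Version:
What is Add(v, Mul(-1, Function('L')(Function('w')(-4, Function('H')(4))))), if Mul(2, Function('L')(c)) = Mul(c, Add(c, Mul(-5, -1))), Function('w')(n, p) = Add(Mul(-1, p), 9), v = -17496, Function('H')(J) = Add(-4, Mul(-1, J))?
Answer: -17683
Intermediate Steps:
Function('w')(n, p) = Add(9, Mul(-1, p))
Function('L')(c) = Mul(Rational(1, 2), c, Add(5, c)) (Function('L')(c) = Mul(Rational(1, 2), Mul(c, Add(c, Mul(-5, -1)))) = Mul(Rational(1, 2), Mul(c, Add(c, 5))) = Mul(Rational(1, 2), Mul(c, Add(5, c))) = Mul(Rational(1, 2), c, Add(5, c)))
Add(v, Mul(-1, Function('L')(Function('w')(-4, Function('H')(4))))) = Add(-17496, Mul(-1, Mul(Rational(1, 2), Add(9, Mul(-1, Add(-4, Mul(-1, 4)))), Add(5, Add(9, Mul(-1, Add(-4, Mul(-1, 4)))))))) = Add(-17496, Mul(-1, Mul(Rational(1, 2), Add(9, Mul(-1, Add(-4, -4))), Add(5, Add(9, Mul(-1, Add(-4, -4))))))) = Add(-17496, Mul(-1, Mul(Rational(1, 2), Add(9, Mul(-1, -8)), Add(5, Add(9, Mul(-1, -8)))))) = Add(-17496, Mul(-1, Mul(Rational(1, 2), Add(9, 8), Add(5, Add(9, 8))))) = Add(-17496, Mul(-1, Mul(Rational(1, 2), 17, Add(5, 17)))) = Add(-17496, Mul(-1, Mul(Rational(1, 2), 17, 22))) = Add(-17496, Mul(-1, 187)) = Add(-17496, -187) = -17683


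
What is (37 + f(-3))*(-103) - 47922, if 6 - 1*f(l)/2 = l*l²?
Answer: -58531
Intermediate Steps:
f(l) = 12 - 2*l³ (f(l) = 12 - 2*l*l² = 12 - 2*l³)
(37 + f(-3))*(-103) - 47922 = (37 + (12 - 2*(-3)³))*(-103) - 47922 = (37 + (12 - 2*(-27)))*(-103) - 47922 = (37 + (12 + 54))*(-103) - 47922 = (37 + 66)*(-103) - 47922 = 103*(-103) - 47922 = -10609 - 47922 = -58531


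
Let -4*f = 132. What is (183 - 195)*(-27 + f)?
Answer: 720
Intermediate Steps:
f = -33 (f = -¼*132 = -33)
(183 - 195)*(-27 + f) = (183 - 195)*(-27 - 33) = -12*(-60) = 720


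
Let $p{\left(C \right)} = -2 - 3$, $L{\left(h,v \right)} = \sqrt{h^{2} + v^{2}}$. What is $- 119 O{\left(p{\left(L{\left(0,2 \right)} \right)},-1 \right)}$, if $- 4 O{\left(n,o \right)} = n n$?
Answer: $\frac{2975}{4} \approx 743.75$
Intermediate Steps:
$p{\left(C \right)} = -5$
$O{\left(n,o \right)} = - \frac{n^{2}}{4}$ ($O{\left(n,o \right)} = - \frac{n n}{4} = - \frac{n^{2}}{4}$)
$- 119 O{\left(p{\left(L{\left(0,2 \right)} \right)},-1 \right)} = - 119 \left(- \frac{\left(-5\right)^{2}}{4}\right) = - 119 \left(\left(- \frac{1}{4}\right) 25\right) = \left(-119\right) \left(- \frac{25}{4}\right) = \frac{2975}{4}$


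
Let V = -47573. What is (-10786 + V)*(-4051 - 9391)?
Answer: 784461678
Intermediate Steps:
(-10786 + V)*(-4051 - 9391) = (-10786 - 47573)*(-4051 - 9391) = -58359*(-13442) = 784461678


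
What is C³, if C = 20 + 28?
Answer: 110592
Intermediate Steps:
C = 48
C³ = 48³ = 110592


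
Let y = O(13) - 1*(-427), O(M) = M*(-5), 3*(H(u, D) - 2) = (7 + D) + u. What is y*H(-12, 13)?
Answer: 5068/3 ≈ 1689.3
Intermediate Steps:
H(u, D) = 13/3 + D/3 + u/3 (H(u, D) = 2 + ((7 + D) + u)/3 = 2 + (7 + D + u)/3 = 2 + (7/3 + D/3 + u/3) = 13/3 + D/3 + u/3)
O(M) = -5*M
y = 362 (y = -5*13 - 1*(-427) = -65 + 427 = 362)
y*H(-12, 13) = 362*(13/3 + (⅓)*13 + (⅓)*(-12)) = 362*(13/3 + 13/3 - 4) = 362*(14/3) = 5068/3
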